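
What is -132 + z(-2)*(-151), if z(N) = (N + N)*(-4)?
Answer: -2548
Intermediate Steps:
z(N) = -8*N (z(N) = (2*N)*(-4) = -8*N)
-132 + z(-2)*(-151) = -132 - 8*(-2)*(-151) = -132 + 16*(-151) = -132 - 2416 = -2548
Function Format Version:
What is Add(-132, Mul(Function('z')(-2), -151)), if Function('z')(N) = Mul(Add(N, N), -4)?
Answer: -2548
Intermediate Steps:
Function('z')(N) = Mul(-8, N) (Function('z')(N) = Mul(Mul(2, N), -4) = Mul(-8, N))
Add(-132, Mul(Function('z')(-2), -151)) = Add(-132, Mul(Mul(-8, -2), -151)) = Add(-132, Mul(16, -151)) = Add(-132, -2416) = -2548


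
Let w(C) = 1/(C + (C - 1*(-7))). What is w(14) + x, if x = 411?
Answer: 14386/35 ≈ 411.03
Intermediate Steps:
w(C) = 1/(7 + 2*C) (w(C) = 1/(C + (C + 7)) = 1/(C + (7 + C)) = 1/(7 + 2*C))
w(14) + x = 1/(7 + 2*14) + 411 = 1/(7 + 28) + 411 = 1/35 + 411 = 14386/35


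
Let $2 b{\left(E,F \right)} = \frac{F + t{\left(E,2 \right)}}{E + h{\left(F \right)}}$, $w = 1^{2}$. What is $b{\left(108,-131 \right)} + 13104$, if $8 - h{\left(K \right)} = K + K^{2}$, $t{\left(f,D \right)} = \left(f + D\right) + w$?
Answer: $\frac{110820533}{8457} \approx 13104.0$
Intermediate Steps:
$w = 1$
$t{\left(f,D \right)} = 1 + D + f$ ($t{\left(f,D \right)} = \left(f + D\right) + 1 = \left(D + f\right) + 1 = 1 + D + f$)
$h{\left(K \right)} = 8 - K - K^{2}$ ($h{\left(K \right)} = 8 - \left(K + K^{2}\right) = 8 - K - K^{2}$)
$b{\left(E,F \right)} = \frac{3 + E + F}{2 \left(8 + E - F - F^{2}\right)}$ ($b{\left(E,F \right)} = \frac{\left(F + \left(1 + 2 + E\right)\right) \frac{1}{E - \left(-8 + F + F^{2}\right)}}{2} = \frac{\left(F + \left(3 + E\right)\right) \frac{1}{8 + E - F - F^{2}}}{2} = \frac{\left(3 + E + F\right) \frac{1}{8 + E - F - F^{2}}}{2} = \frac{\frac{1}{8 + E - F - F^{2}} \left(3 + E + F\right)}{2} = \frac{3 + E + F}{2 \left(8 + E - F - F^{2}\right)}$)
$b{\left(108,-131 \right)} + 13104 = \frac{3 + 108 - 131}{2 \left(8 + 108 - -131 - \left(-131\right)^{2}\right)} + 13104 = \frac{1}{2} \frac{1}{8 + 108 + 131 - 17161} \left(-20\right) + 13104 = \frac{1}{2} \frac{1}{-16914} \left(-20\right) + 13104 = \frac{1}{2} \left(- \frac{1}{16914}\right) \left(-20\right) + 13104 = \frac{5}{8457} + 13104 = \frac{110820533}{8457}$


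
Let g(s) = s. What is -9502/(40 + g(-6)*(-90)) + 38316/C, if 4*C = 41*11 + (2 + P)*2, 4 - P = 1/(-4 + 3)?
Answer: 90833/290 ≈ 313.22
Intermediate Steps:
P = 5 (P = 4 - 1/(-4 + 3) = 4 - 1/(-1) = 4 - 1*(-1) = 4 + 1 = 5)
C = 465/4 (C = (41*11 + (2 + 5)*2)/4 = (451 + 7*2)/4 = (451 + 14)/4 = (¼)*465 = 465/4 ≈ 116.25)
-9502/(40 + g(-6)*(-90)) + 38316/C = -9502/(40 - 6*(-90)) + 38316/(465/4) = -9502/(40 + 540) + 38316*(4/465) = -9502/580 + 1648/5 = -9502*1/580 + 1648/5 = -4751/290 + 1648/5 = 90833/290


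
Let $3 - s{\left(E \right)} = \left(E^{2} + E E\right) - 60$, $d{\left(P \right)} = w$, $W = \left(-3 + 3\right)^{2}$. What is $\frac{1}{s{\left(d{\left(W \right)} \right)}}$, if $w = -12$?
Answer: $- \frac{1}{225} \approx -0.0044444$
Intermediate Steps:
$W = 0$ ($W = 0^{2} = 0$)
$d{\left(P \right)} = -12$
$s{\left(E \right)} = 63 - 2 E^{2}$ ($s{\left(E \right)} = 3 - \left(\left(E^{2} + E E\right) - 60\right) = 3 - \left(\left(E^{2} + E^{2}\right) - 60\right) = 3 - \left(2 E^{2} - 60\right) = 3 - \left(-60 + 2 E^{2}\right) = 63 - 2 E^{2}$)
$\frac{1}{s{\left(d{\left(W \right)} \right)}} = \frac{1}{63 - 2 \left(-12\right)^{2}} = \frac{1}{63 - 288} = \frac{1}{-225} = - \frac{1}{225}$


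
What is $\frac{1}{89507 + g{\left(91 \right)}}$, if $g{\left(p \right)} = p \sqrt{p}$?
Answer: $\frac{89507}{8010749478} - \frac{91 \sqrt{91}}{8010749478} \approx 1.1065 \cdot 10^{-5}$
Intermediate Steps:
$g{\left(p \right)} = p^{\frac{3}{2}}$
$\frac{1}{89507 + g{\left(91 \right)}} = \frac{1}{89507 + 91^{\frac{3}{2}}} = \frac{1}{89507 + 91 \sqrt{91}}$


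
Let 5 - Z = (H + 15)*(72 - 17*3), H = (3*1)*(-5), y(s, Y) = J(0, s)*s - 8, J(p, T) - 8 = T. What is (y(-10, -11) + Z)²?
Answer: 289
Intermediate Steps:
J(p, T) = 8 + T
y(s, Y) = -8 + s*(8 + s) (y(s, Y) = (8 + s)*s - 8 = s*(8 + s) - 8 = -8 + s*(8 + s))
H = -15 (H = 3*(-5) = -15)
Z = 5 (Z = 5 - (-15 + 15)*(72 - 17*3) = 5 - 0*(72 - 51) = 5 - 0*21 = 5 - 1*0 = 5 + 0 = 5)
(y(-10, -11) + Z)² = ((-8 - 10*(8 - 10)) + 5)² = ((-8 - 10*(-2)) + 5)² = ((-8 + 20) + 5)² = (12 + 5)² = 17² = 289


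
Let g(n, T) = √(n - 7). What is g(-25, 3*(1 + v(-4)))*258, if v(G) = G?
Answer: 1032*I*√2 ≈ 1459.5*I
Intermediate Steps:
g(n, T) = √(-7 + n)
g(-25, 3*(1 + v(-4)))*258 = √(-7 - 25)*258 = √(-32)*258 = (4*I*√2)*258 = 1032*I*√2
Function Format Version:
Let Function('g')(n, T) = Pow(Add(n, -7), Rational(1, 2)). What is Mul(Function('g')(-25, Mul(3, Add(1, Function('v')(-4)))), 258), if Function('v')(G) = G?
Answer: Mul(1032, I, Pow(2, Rational(1, 2))) ≈ Mul(1459.5, I)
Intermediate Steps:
Function('g')(n, T) = Pow(Add(-7, n), Rational(1, 2))
Mul(Function('g')(-25, Mul(3, Add(1, Function('v')(-4)))), 258) = Mul(Pow(Add(-7, -25), Rational(1, 2)), 258) = Mul(Pow(-32, Rational(1, 2)), 258) = Mul(Mul(4, I, Pow(2, Rational(1, 2))), 258) = Mul(1032, I, Pow(2, Rational(1, 2)))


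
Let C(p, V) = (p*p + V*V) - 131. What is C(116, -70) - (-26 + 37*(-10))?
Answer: 18621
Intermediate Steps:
C(p, V) = -131 + V**2 + p**2 (C(p, V) = (p**2 + V**2) - 131 = (V**2 + p**2) - 131 = -131 + V**2 + p**2)
C(116, -70) - (-26 + 37*(-10)) = (-131 + (-70)**2 + 116**2) - (-26 + 37*(-10)) = (-131 + 4900 + 13456) - (-26 - 370) = 18225 - 1*(-396) = 18225 + 396 = 18621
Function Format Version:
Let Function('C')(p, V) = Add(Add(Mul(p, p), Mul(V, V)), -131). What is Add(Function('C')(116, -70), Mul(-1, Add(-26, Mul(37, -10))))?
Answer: 18621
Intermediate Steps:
Function('C')(p, V) = Add(-131, Pow(V, 2), Pow(p, 2)) (Function('C')(p, V) = Add(Add(Pow(p, 2), Pow(V, 2)), -131) = Add(Add(Pow(V, 2), Pow(p, 2)), -131) = Add(-131, Pow(V, 2), Pow(p, 2)))
Add(Function('C')(116, -70), Mul(-1, Add(-26, Mul(37, -10)))) = Add(Add(-131, Pow(-70, 2), Pow(116, 2)), Mul(-1, Add(-26, Mul(37, -10)))) = Add(Add(-131, 4900, 13456), Mul(-1, Add(-26, -370))) = Add(18225, Mul(-1, -396)) = Add(18225, 396) = 18621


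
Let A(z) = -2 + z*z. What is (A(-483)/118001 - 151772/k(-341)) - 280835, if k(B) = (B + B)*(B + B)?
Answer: -3853391413170931/13721274281 ≈ -2.8083e+5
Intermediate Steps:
A(z) = -2 + z²
k(B) = 4*B² (k(B) = (2*B)*(2*B) = 4*B²)
(A(-483)/118001 - 151772/k(-341)) - 280835 = ((-2 + (-483)²)/118001 - 151772/(4*(-341)²)) - 280835 = ((-2 + 233289)*(1/118001) - 151772/(4*116281)) - 280835 = (233287*(1/118001) - 151772/465124) - 280835 = (233287/118001 - 151772*1/465124) - 280835 = (233287/118001 - 37943/116281) - 280835 = 22649533704/13721274281 - 280835 = -3853391413170931/13721274281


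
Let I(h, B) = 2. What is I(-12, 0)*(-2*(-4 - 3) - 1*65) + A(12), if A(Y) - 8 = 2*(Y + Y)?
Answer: -46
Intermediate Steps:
A(Y) = 8 + 4*Y (A(Y) = 8 + 2*(Y + Y) = 8 + 2*(2*Y) = 8 + 4*Y)
I(-12, 0)*(-2*(-4 - 3) - 1*65) + A(12) = 2*(-2*(-4 - 3) - 1*65) + (8 + 4*12) = 2*(-2*(-7) - 65) + (8 + 48) = 2*(14 - 65) + 56 = 2*(-51) + 56 = -102 + 56 = -46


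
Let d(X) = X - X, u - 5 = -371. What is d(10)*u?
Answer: 0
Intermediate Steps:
u = -366 (u = 5 - 371 = -366)
d(X) = 0
d(10)*u = 0*(-366) = 0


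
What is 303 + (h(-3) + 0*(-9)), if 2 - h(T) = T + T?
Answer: 311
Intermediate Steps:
h(T) = 2 - 2*T (h(T) = 2 - (T + T) = 2 - 2*T)
303 + (h(-3) + 0*(-9)) = 303 + ((2 - 2*(-3)) + 0*(-9)) = 303 + ((2 + 6) + 0) = 303 + (8 + 0) = 303 + 8 = 311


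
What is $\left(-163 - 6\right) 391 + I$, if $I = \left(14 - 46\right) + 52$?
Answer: $-66059$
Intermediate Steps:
$I = 20$ ($I = -32 + 52 = 20$)
$\left(-163 - 6\right) 391 + I = \left(-163 - 6\right) 391 + 20 = \left(-169\right) 391 + 20 = -66079 + 20 = -66059$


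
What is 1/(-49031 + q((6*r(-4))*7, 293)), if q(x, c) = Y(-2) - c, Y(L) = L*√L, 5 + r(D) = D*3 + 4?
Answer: I/(2*(√2 - 24662*I)) ≈ -2.0274e-5 + 1.1626e-9*I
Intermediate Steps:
r(D) = -1 + 3*D (r(D) = -5 + (D*3 + 4) = -5 + (3*D + 4) = -5 + (4 + 3*D) = -1 + 3*D)
Y(L) = L^(3/2)
q(x, c) = -c - 2*I*√2 (q(x, c) = (-2)^(3/2) - c = -2*I*√2 - c = -c - 2*I*√2)
1/(-49031 + q((6*r(-4))*7, 293)) = 1/(-49031 + (-1*293 - 2*I*√2)) = 1/(-49031 + (-293 - 2*I*√2)) = 1/(-49324 - 2*I*√2)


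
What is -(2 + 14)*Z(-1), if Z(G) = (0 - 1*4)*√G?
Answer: 64*I ≈ 64.0*I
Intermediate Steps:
Z(G) = -4*√G (Z(G) = (0 - 4)*√G = -4*√G)
-(2 + 14)*Z(-1) = -(2 + 14)*(-4*I) = -16*(-4*I) = -(-64)*I = 64*I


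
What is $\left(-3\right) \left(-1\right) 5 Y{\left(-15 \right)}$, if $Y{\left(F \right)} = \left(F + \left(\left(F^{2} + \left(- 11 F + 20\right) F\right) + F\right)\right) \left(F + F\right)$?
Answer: $1161000$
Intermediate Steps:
$Y{\left(F \right)} = 2 F \left(F^{2} + 2 F + F \left(20 - 11 F\right)\right)$ ($Y{\left(F \right)} = \left(F + \left(\left(F^{2} + \left(20 - 11 F\right) F\right) + F\right)\right) 2 F = \left(F + \left(\left(F^{2} + F \left(20 - 11 F\right)\right) + F\right)\right) 2 F = \left(F + \left(F + F^{2} + F \left(20 - 11 F\right)\right)\right) 2 F = \left(F^{2} + 2 F + F \left(20 - 11 F\right)\right) 2 F = 2 F \left(F^{2} + 2 F + F \left(20 - 11 F\right)\right)$)
$\left(-3\right) \left(-1\right) 5 Y{\left(-15 \right)} = \left(-3\right) \left(-1\right) 5 \left(-15\right)^{2} \left(44 - -300\right) = 3 \cdot 5 \cdot 225 \left(44 + 300\right) = 15 \cdot 225 \cdot 344 = 15 \cdot 77400 = 1161000$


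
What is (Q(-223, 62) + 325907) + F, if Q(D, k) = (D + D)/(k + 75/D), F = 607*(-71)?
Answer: 3888820852/13751 ≈ 2.8280e+5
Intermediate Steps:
F = -43097
Q(D, k) = 2*D/(k + 75/D) (Q(D, k) = (2*D)/(k + 75/D) = 2*D/(k + 75/D))
(Q(-223, 62) + 325907) + F = (2*(-223)²/(75 - 223*62) + 325907) - 43097 = (2*49729/(75 - 13826) + 325907) - 43097 = (2*49729/(-13751) + 325907) - 43097 = (2*49729*(-1/13751) + 325907) - 43097 = (-99458/13751 + 325907) - 43097 = 4481447699/13751 - 43097 = 3888820852/13751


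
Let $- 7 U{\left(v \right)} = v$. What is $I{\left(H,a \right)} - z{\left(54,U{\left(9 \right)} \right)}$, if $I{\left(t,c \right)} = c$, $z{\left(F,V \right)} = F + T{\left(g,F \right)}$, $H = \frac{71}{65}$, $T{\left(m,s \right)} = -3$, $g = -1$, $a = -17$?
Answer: $-68$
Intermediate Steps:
$U{\left(v \right)} = - \frac{v}{7}$
$H = \frac{71}{65}$ ($H = 71 \cdot \frac{1}{65} = \frac{71}{65} \approx 1.0923$)
$z{\left(F,V \right)} = -3 + F$ ($z{\left(F,V \right)} = F - 3 = -3 + F$)
$I{\left(H,a \right)} - z{\left(54,U{\left(9 \right)} \right)} = -17 - \left(-3 + 54\right) = -17 - 51 = -68$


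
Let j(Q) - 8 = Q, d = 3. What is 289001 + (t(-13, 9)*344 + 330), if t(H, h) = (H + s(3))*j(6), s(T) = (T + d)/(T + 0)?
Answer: 236355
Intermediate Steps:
j(Q) = 8 + Q
s(T) = (3 + T)/T (s(T) = (T + 3)/(T + 0) = (3 + T)/T)
t(H, h) = 28 + 14*H (t(H, h) = (H + (3 + 3)/3)*(8 + 6) = (H + (⅓)*6)*14 = (H + 2)*14 = (2 + H)*14 = 28 + 14*H)
289001 + (t(-13, 9)*344 + 330) = 289001 + ((28 + 14*(-13))*344 + 330) = 289001 + ((28 - 182)*344 + 330) = 289001 + (-154*344 + 330) = 289001 + (-52976 + 330) = 289001 - 52646 = 236355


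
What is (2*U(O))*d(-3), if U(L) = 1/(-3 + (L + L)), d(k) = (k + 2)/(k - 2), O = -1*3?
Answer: -2/45 ≈ -0.044444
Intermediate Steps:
O = -3
d(k) = (2 + k)/(-2 + k)
U(L) = 1/(-3 + 2*L)
(2*U(O))*d(-3) = (2/(-3 + 2*(-3)))*((2 - 3)/(-2 - 3)) = (2/(-3 - 6))*(-1/(-5)) = (2/(-9))*(-⅕*(-1)) = (2*(-⅑))*(⅕) = -2/9*⅕ = -2/45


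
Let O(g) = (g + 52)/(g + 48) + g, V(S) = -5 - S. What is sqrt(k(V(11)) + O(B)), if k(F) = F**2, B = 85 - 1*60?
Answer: sqrt(1503070)/73 ≈ 16.794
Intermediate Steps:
B = 25 (B = 85 - 60 = 25)
O(g) = g + (52 + g)/(48 + g) (O(g) = (52 + g)/(48 + g) + g = g + (52 + g)/(48 + g))
sqrt(k(V(11)) + O(B)) = sqrt((-5 - 1*11)**2 + (52 + 25**2 + 49*25)/(48 + 25)) = sqrt((-5 - 11)**2 + (52 + 625 + 1225)/73) = sqrt((-16)**2 + (1/73)*1902) = sqrt(256 + 1902/73) = sqrt(20590/73) = sqrt(1503070)/73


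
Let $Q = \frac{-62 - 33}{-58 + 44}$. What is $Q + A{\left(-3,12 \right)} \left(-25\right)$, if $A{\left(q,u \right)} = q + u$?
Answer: $- \frac{3055}{14} \approx -218.21$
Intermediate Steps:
$Q = \frac{95}{14}$ ($Q = - \frac{95}{-14} = \left(-95\right) \left(- \frac{1}{14}\right) = \frac{95}{14} \approx 6.7857$)
$Q + A{\left(-3,12 \right)} \left(-25\right) = \frac{95}{14} + \left(-3 + 12\right) \left(-25\right) = \frac{95}{14} + 9 \left(-25\right) = \frac{95}{14} - 225 = - \frac{3055}{14}$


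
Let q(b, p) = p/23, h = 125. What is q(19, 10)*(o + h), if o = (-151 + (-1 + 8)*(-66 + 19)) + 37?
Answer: -3180/23 ≈ -138.26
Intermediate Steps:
q(b, p) = p/23 (q(b, p) = p*(1/23) = p/23)
o = -443 (o = (-151 + 7*(-47)) + 37 = (-151 - 329) + 37 = -480 + 37 = -443)
q(19, 10)*(o + h) = ((1/23)*10)*(-443 + 125) = (10/23)*(-318) = -3180/23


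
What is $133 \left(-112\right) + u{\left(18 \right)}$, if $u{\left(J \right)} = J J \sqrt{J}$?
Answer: $-14896 + 972 \sqrt{2} \approx -13521.0$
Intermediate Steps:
$u{\left(J \right)} = J^{\frac{5}{2}}$ ($u{\left(J \right)} = J^{2} \sqrt{J} = J^{\frac{5}{2}}$)
$133 \left(-112\right) + u{\left(18 \right)} = 133 \left(-112\right) + 18^{\frac{5}{2}} = -14896 + 972 \sqrt{2}$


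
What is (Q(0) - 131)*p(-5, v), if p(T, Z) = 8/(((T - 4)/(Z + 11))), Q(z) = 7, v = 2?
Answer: 12896/9 ≈ 1432.9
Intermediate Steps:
p(T, Z) = 8*(11 + Z)/(-4 + T) (p(T, Z) = 8/(((-4 + T)/(11 + Z))) = 8*((11 + Z)/(-4 + T)) = 8*(11 + Z)/(-4 + T))
(Q(0) - 131)*p(-5, v) = (7 - 131)*(8*(11 + 2)/(-4 - 5)) = -992*13/(-9) = -992*(-1)*13/9 = -124*(-104/9) = 12896/9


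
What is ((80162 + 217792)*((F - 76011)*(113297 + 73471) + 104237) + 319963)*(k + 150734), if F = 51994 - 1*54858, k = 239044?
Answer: -1710823906781000857542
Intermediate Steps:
F = -2864 (F = 51994 - 54858 = -2864)
((80162 + 217792)*((F - 76011)*(113297 + 73471) + 104237) + 319963)*(k + 150734) = ((80162 + 217792)*((-2864 - 76011)*(113297 + 73471) + 104237) + 319963)*(239044 + 150734) = (297954*(-78875*186768 + 104237) + 319963)*389778 = (297954*(-14731326000 + 104237) + 319963)*389778 = (297954*(-14731221763) + 319963)*389778 = (-4389226449172902 + 319963)*389778 = -4389226448852939*389778 = -1710823906781000857542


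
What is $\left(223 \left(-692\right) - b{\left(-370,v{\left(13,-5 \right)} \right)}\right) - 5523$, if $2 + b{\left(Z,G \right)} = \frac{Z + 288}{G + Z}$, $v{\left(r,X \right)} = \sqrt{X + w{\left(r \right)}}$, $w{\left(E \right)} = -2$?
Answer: $- \frac{21882834499}{136907} - \frac{82 i \sqrt{7}}{136907} \approx -1.5984 \cdot 10^{5} - 0.0015847 i$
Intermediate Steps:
$v{\left(r,X \right)} = \sqrt{-2 + X}$ ($v{\left(r,X \right)} = \sqrt{X - 2} = \sqrt{-2 + X}$)
$b{\left(Z,G \right)} = -2 + \frac{288 + Z}{G + Z}$ ($b{\left(Z,G \right)} = -2 + \frac{Z + 288}{G + Z} = -2 + \frac{288 + Z}{G + Z}$)
$\left(223 \left(-692\right) - b{\left(-370,v{\left(13,-5 \right)} \right)}\right) - 5523 = \left(223 \left(-692\right) - \frac{288 - -370 - 2 \sqrt{-2 - 5}}{\sqrt{-2 - 5} - 370}\right) - 5523 = \left(-154316 - \frac{288 + 370 - 2 \sqrt{-7}}{\sqrt{-7} - 370}\right) - 5523 = \left(-154316 - \frac{288 + 370 - 2 i \sqrt{7}}{i \sqrt{7} - 370}\right) - 5523 = \left(-154316 - \frac{288 + 370 - 2 i \sqrt{7}}{-370 + i \sqrt{7}}\right) - 5523 = \left(-154316 - \frac{658 - 2 i \sqrt{7}}{-370 + i \sqrt{7}}\right) - 5523 = -159839 - \frac{658 - 2 i \sqrt{7}}{-370 + i \sqrt{7}}$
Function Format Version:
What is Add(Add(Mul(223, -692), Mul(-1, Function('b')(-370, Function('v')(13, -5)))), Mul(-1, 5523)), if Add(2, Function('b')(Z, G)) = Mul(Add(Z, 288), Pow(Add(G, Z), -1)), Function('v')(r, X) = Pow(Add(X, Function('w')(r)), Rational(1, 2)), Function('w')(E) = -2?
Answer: Add(Rational(-21882834499, 136907), Mul(Rational(-82, 136907), I, Pow(7, Rational(1, 2)))) ≈ Add(-1.5984e+5, Mul(-0.0015847, I))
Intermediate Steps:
Function('v')(r, X) = Pow(Add(-2, X), Rational(1, 2)) (Function('v')(r, X) = Pow(Add(X, -2), Rational(1, 2)) = Pow(Add(-2, X), Rational(1, 2)))
Function('b')(Z, G) = Add(-2, Mul(Pow(Add(G, Z), -1), Add(288, Z))) (Function('b')(Z, G) = Add(-2, Mul(Add(Z, 288), Pow(Add(G, Z), -1))) = Add(-2, Mul(Add(288, Z), Pow(Add(G, Z), -1))) = Add(-2, Mul(Pow(Add(G, Z), -1), Add(288, Z))))
Add(Add(Mul(223, -692), Mul(-1, Function('b')(-370, Function('v')(13, -5)))), Mul(-1, 5523)) = Add(Add(Mul(223, -692), Mul(-1, Mul(Pow(Add(Pow(Add(-2, -5), Rational(1, 2)), -370), -1), Add(288, Mul(-1, -370), Mul(-2, Pow(Add(-2, -5), Rational(1, 2))))))), Mul(-1, 5523)) = Add(Add(-154316, Mul(-1, Mul(Pow(Add(Pow(-7, Rational(1, 2)), -370), -1), Add(288, 370, Mul(-2, Pow(-7, Rational(1, 2))))))), -5523) = Add(Add(-154316, Mul(-1, Mul(Pow(Add(Mul(I, Pow(7, Rational(1, 2))), -370), -1), Add(288, 370, Mul(-2, Mul(I, Pow(7, Rational(1, 2)))))))), -5523) = Add(Add(-154316, Mul(-1, Mul(Pow(Add(-370, Mul(I, Pow(7, Rational(1, 2)))), -1), Add(288, 370, Mul(-2, I, Pow(7, Rational(1, 2))))))), -5523) = Add(Add(-154316, Mul(-1, Mul(Pow(Add(-370, Mul(I, Pow(7, Rational(1, 2)))), -1), Add(658, Mul(-2, I, Pow(7, Rational(1, 2))))))), -5523) = Add(Add(-154316, Mul(-1, Pow(Add(-370, Mul(I, Pow(7, Rational(1, 2)))), -1), Add(658, Mul(-2, I, Pow(7, Rational(1, 2)))))), -5523) = Add(-159839, Mul(-1, Pow(Add(-370, Mul(I, Pow(7, Rational(1, 2)))), -1), Add(658, Mul(-2, I, Pow(7, Rational(1, 2))))))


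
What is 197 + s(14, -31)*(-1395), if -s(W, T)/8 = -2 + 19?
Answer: 189917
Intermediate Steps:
s(W, T) = -136 (s(W, T) = -8*(-2 + 19) = -8*17 = -136)
197 + s(14, -31)*(-1395) = 197 - 136*(-1395) = 197 + 189720 = 189917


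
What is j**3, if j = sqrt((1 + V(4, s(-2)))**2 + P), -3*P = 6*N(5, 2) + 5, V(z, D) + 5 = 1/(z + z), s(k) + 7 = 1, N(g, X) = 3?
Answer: 1411*sqrt(4233)/4608 ≈ 19.922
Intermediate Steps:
s(k) = -6 (s(k) = -7 + 1 = -6)
V(z, D) = -5 + 1/(2*z) (V(z, D) = -5 + 1/(z + z) = -5 + 1/(2*z))
P = -23/3 (P = -(6*3 + 5)/3 = -(18 + 5)/3 = -1/3*23 = -23/3 ≈ -7.6667)
j = sqrt(4233)/24 (j = sqrt((1 + (-5 + (1/2)/4))**2 - 23/3) = sqrt((1 + (-5 + (1/2)*(1/4)))**2 - 23/3) = sqrt((1 + (-5 + 1/8))**2 - 23/3) = sqrt((1 - 39/8)**2 - 23/3) = sqrt((-31/8)**2 - 23/3) = sqrt(961/64 - 23/3) = sqrt(1411/192) = sqrt(4233)/24 ≈ 2.7109)
j**3 = (sqrt(4233)/24)**3 = 1411*sqrt(4233)/4608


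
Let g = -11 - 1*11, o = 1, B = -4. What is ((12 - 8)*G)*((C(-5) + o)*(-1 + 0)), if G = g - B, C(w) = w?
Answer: -288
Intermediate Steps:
g = -22 (g = -11 - 11 = -22)
G = -18 (G = -22 - 1*(-4) = -22 + 4 = -18)
((12 - 8)*G)*((C(-5) + o)*(-1 + 0)) = ((12 - 8)*(-18))*((-5 + 1)*(-1 + 0)) = (4*(-18))*(-4*(-1)) = -72*4 = -288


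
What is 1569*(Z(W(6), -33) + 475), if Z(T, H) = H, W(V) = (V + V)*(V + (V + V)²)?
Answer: 693498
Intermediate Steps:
W(V) = 2*V*(V + 4*V²) (W(V) = (2*V)*(V + (2*V)²) = (2*V)*(V + 4*V²) = 2*V*(V + 4*V²))
1569*(Z(W(6), -33) + 475) = 1569*(-33 + 475) = 1569*442 = 693498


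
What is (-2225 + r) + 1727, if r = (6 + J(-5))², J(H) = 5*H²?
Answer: 16663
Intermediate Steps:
r = 17161 (r = (6 + 5*(-5)²)² = (6 + 5*25)² = (6 + 125)² = 131² = 17161)
(-2225 + r) + 1727 = (-2225 + 17161) + 1727 = 14936 + 1727 = 16663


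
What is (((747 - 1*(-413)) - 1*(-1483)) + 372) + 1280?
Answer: 4295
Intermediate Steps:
(((747 - 1*(-413)) - 1*(-1483)) + 372) + 1280 = (((747 + 413) + 1483) + 372) + 1280 = ((1160 + 1483) + 372) + 1280 = (2643 + 372) + 1280 = 3015 + 1280 = 4295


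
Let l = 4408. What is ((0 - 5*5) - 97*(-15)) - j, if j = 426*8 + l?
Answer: -6386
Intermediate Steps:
j = 7816 (j = 426*8 + 4408 = 3408 + 4408 = 7816)
((0 - 5*5) - 97*(-15)) - j = ((0 - 5*5) - 97*(-15)) - 1*7816 = ((0 - 25) + 1455) - 7816 = (-25 + 1455) - 7816 = 1430 - 7816 = -6386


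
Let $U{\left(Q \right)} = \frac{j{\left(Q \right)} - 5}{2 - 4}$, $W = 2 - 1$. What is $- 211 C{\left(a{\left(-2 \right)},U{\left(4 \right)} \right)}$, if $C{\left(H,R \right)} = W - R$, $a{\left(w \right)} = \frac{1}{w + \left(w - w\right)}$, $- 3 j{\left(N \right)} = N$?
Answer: $\frac{2743}{6} \approx 457.17$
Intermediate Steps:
$j{\left(N \right)} = - \frac{N}{3}$
$a{\left(w \right)} = \frac{1}{w}$ ($a{\left(w \right)} = \frac{1}{w + 0} = \frac{1}{w}$)
$W = 1$
$U{\left(Q \right)} = \frac{5}{2} + \frac{Q}{6}$ ($U{\left(Q \right)} = \frac{- \frac{Q}{3} - 5}{2 - 4} = \frac{-5 - \frac{Q}{3}}{-2} = \left(-5 - \frac{Q}{3}\right) \left(- \frac{1}{2}\right) = \frac{5}{2} + \frac{Q}{6}$)
$C{\left(H,R \right)} = 1 - R$
$- 211 C{\left(a{\left(-2 \right)},U{\left(4 \right)} \right)} = - 211 \left(1 - \left(\frac{5}{2} + \frac{1}{6} \cdot 4\right)\right) = - 211 \left(1 - \left(\frac{5}{2} + \frac{2}{3}\right)\right) = - 211 \left(1 - \frac{19}{6}\right) = \left(-211\right) \left(- \frac{13}{6}\right) = \frac{2743}{6}$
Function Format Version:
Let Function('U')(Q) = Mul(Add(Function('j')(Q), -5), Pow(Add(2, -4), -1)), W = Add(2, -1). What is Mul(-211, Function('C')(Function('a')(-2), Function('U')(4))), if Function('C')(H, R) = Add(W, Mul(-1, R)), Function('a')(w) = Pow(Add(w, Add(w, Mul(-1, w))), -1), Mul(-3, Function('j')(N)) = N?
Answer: Rational(2743, 6) ≈ 457.17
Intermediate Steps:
Function('j')(N) = Mul(Rational(-1, 3), N)
Function('a')(w) = Pow(w, -1) (Function('a')(w) = Pow(Add(w, 0), -1) = Pow(w, -1))
W = 1
Function('U')(Q) = Add(Rational(5, 2), Mul(Rational(1, 6), Q)) (Function('U')(Q) = Mul(Add(Mul(Rational(-1, 3), Q), -5), Pow(Add(2, -4), -1)) = Mul(Add(-5, Mul(Rational(-1, 3), Q)), Pow(-2, -1)) = Mul(Add(-5, Mul(Rational(-1, 3), Q)), Rational(-1, 2)) = Add(Rational(5, 2), Mul(Rational(1, 6), Q)))
Function('C')(H, R) = Add(1, Mul(-1, R))
Mul(-211, Function('C')(Function('a')(-2), Function('U')(4))) = Mul(-211, Add(1, Mul(-1, Add(Rational(5, 2), Mul(Rational(1, 6), 4))))) = Mul(-211, Add(1, Mul(-1, Add(Rational(5, 2), Rational(2, 3))))) = Mul(-211, Add(1, Mul(-1, Rational(19, 6)))) = Mul(-211, Add(1, Rational(-19, 6))) = Mul(-211, Rational(-13, 6)) = Rational(2743, 6)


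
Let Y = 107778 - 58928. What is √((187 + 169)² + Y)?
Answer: √175586 ≈ 419.03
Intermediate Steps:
Y = 48850
√((187 + 169)² + Y) = √((187 + 169)² + 48850) = √(356² + 48850) = √(126736 + 48850) = √175586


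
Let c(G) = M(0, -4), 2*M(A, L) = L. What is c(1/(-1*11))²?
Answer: 4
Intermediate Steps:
M(A, L) = L/2
c(G) = -2 (c(G) = (½)*(-4) = -2)
c(1/(-1*11))² = (-2)² = 4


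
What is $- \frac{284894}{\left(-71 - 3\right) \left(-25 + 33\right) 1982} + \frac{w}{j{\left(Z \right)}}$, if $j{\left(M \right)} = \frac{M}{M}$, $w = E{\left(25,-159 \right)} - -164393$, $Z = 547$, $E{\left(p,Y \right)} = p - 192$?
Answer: $\frac{96346938319}{586672} \approx 1.6423 \cdot 10^{5}$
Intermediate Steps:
$E{\left(p,Y \right)} = -192 + p$
$w = 164226$ ($w = \left(-192 + 25\right) - -164393 = -167 + 164393 = 164226$)
$j{\left(M \right)} = 1$
$- \frac{284894}{\left(-71 - 3\right) \left(-25 + 33\right) 1982} + \frac{w}{j{\left(Z \right)}} = - \frac{284894}{\left(-71 - 3\right) \left(-25 + 33\right) 1982} + \frac{164226}{1} = - \frac{284894}{\left(-74\right) 8 \cdot 1982} + 164226 \cdot 1 = - \frac{284894}{\left(-592\right) 1982} + 164226 = - \frac{284894}{-1173344} + 164226 = \left(-284894\right) \left(- \frac{1}{1173344}\right) + 164226 = \frac{142447}{586672} + 164226 = \frac{96346938319}{586672}$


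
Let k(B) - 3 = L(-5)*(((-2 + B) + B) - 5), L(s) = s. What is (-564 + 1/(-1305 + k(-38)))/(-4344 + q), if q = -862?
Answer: 500269/4617722 ≈ 0.10834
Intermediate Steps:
k(B) = 38 - 10*B (k(B) = 3 - 5*(((-2 + B) + B) - 5) = 3 - 5*((-2 + 2*B) - 5) = 3 - 5*(-7 + 2*B) = 3 + (35 - 10*B) = 38 - 10*B)
(-564 + 1/(-1305 + k(-38)))/(-4344 + q) = (-564 + 1/(-1305 + (38 - 10*(-38))))/(-4344 - 862) = (-564 + 1/(-1305 + (38 + 380)))/(-5206) = (-564 + 1/(-1305 + 418))*(-1/5206) = (-564 + 1/(-887))*(-1/5206) = (-564 - 1/887)*(-1/5206) = -500269/887*(-1/5206) = 500269/4617722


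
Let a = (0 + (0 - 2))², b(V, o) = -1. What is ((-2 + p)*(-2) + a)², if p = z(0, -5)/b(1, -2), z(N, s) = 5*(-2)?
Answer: 144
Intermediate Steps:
z(N, s) = -10
p = 10 (p = -10/(-1) = -10*(-1) = 10)
a = 4 (a = (0 - 2)² = (-2)² = 4)
((-2 + p)*(-2) + a)² = ((-2 + 10)*(-2) + 4)² = (8*(-2) + 4)² = (-16 + 4)² = (-12)² = 144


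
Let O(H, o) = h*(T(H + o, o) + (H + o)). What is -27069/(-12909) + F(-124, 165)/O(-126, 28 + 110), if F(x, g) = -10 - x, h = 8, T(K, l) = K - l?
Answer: 67881/34424 ≈ 1.9719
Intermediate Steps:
O(H, o) = 8*o + 16*H (O(H, o) = 8*(((H + o) - o) + (H + o)) = 8*(H + (H + o)) = 8*(o + 2*H) = 8*o + 16*H)
-27069/(-12909) + F(-124, 165)/O(-126, 28 + 110) = -27069/(-12909) + (-10 - 1*(-124))/(8*(28 + 110) + 16*(-126)) = -27069*(-1/12909) + (-10 + 124)/(8*138 - 2016) = 9023/4303 + 114/(1104 - 2016) = 9023/4303 + 114/(-912) = 9023/4303 + 114*(-1/912) = 9023/4303 - 1/8 = 67881/34424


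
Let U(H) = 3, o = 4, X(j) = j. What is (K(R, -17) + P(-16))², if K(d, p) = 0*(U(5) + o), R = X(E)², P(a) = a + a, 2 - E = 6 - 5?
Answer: 1024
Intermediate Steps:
E = 1 (E = 2 - (6 - 5) = 2 - 1*1 = 2 - 1 = 1)
P(a) = 2*a
R = 1 (R = 1² = 1)
K(d, p) = 0 (K(d, p) = 0*(3 + 4) = 0*7 = 0)
(K(R, -17) + P(-16))² = (0 + 2*(-16))² = (0 - 32)² = (-32)² = 1024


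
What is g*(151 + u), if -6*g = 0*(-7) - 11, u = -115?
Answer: 66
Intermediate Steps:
g = 11/6 (g = -(0*(-7) - 11)/6 = -(0 - 11)/6 = -1/6*(-11) = 11/6 ≈ 1.8333)
g*(151 + u) = 11*(151 - 115)/6 = (11/6)*36 = 66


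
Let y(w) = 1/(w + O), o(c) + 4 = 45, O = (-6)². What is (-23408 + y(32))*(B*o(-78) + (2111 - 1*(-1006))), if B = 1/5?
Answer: -12436288059/170 ≈ -7.3155e+7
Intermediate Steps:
O = 36
B = ⅕ ≈ 0.20000
o(c) = 41 (o(c) = -4 + 45 = 41)
y(w) = 1/(36 + w) (y(w) = 1/(w + 36) = 1/(36 + w))
(-23408 + y(32))*(B*o(-78) + (2111 - 1*(-1006))) = (-23408 + 1/(36 + 32))*((⅕)*41 + (2111 - 1*(-1006))) = (-23408 + 1/68)*(41/5 + (2111 + 1006)) = (-23408 + 1/68)*(41/5 + 3117) = -1591743/68*15626/5 = -12436288059/170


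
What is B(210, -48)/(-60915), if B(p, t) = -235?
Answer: 47/12183 ≈ 0.0038578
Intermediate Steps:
B(210, -48)/(-60915) = -235/(-60915) = -235*(-1/60915) = 47/12183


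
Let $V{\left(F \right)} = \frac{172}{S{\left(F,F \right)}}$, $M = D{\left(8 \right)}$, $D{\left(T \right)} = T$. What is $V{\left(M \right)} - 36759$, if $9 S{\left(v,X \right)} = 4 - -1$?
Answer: $- \frac{182247}{5} \approx -36449.0$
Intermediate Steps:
$M = 8$
$S{\left(v,X \right)} = \frac{5}{9}$ ($S{\left(v,X \right)} = \frac{4 - -1}{9} = \frac{4 + 1}{9} = \frac{1}{9} \cdot 5 = \frac{5}{9}$)
$V{\left(F \right)} = \frac{1548}{5}$ ($V{\left(F \right)} = \frac{172}{\frac{5}{9}} = 172 \cdot \frac{9}{5} = \frac{1548}{5}$)
$V{\left(M \right)} - 36759 = \frac{1548}{5} - 36759 = - \frac{182247}{5}$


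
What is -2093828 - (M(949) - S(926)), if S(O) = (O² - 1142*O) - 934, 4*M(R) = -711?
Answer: -9178401/4 ≈ -2.2946e+6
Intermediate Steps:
M(R) = -711/4 (M(R) = (¼)*(-711) = -711/4)
S(O) = -934 + O² - 1142*O
-2093828 - (M(949) - S(926)) = -2093828 - (-711/4 - (-934 + 926² - 1142*926)) = -2093828 - (-711/4 - (-934 + 857476 - 1057492)) = -2093828 - (-711/4 - 1*(-200950)) = -2093828 - (-711/4 + 200950) = -2093828 - 1*803089/4 = -2093828 - 803089/4 = -9178401/4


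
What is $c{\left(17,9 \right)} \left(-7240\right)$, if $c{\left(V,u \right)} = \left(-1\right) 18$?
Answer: $130320$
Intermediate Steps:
$c{\left(V,u \right)} = -18$
$c{\left(17,9 \right)} \left(-7240\right) = \left(-18\right) \left(-7240\right) = 130320$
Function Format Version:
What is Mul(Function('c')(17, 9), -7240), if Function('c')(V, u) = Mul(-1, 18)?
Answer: 130320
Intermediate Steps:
Function('c')(V, u) = -18
Mul(Function('c')(17, 9), -7240) = Mul(-18, -7240) = 130320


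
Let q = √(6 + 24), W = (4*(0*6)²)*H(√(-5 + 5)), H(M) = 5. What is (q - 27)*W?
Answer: 0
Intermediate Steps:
W = 0 (W = (4*(0*6)²)*5 = (4*0²)*5 = (4*0)*5 = 0*5 = 0)
q = √30 ≈ 5.4772
(q - 27)*W = (√30 - 27)*0 = (-27 + √30)*0 = 0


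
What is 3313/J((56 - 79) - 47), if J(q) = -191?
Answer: -3313/191 ≈ -17.346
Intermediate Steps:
3313/J((56 - 79) - 47) = 3313/(-191) = 3313*(-1/191) = -3313/191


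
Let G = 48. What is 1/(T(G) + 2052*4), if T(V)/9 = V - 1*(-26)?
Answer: 1/8874 ≈ 0.00011269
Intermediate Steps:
T(V) = 234 + 9*V (T(V) = 9*(V - 1*(-26)) = 9*(V + 26) = 9*(26 + V) = 234 + 9*V)
1/(T(G) + 2052*4) = 1/((234 + 9*48) + 2052*4) = 1/((234 + 432) + 8208) = 1/(666 + 8208) = 1/8874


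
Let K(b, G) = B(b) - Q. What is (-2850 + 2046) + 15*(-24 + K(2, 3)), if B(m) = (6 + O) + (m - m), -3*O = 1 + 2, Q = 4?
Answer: -1149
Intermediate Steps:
O = -1 (O = -(1 + 2)/3 = -⅓*3 = -1)
B(m) = 5 (B(m) = (6 - 1) + (m - m) = 5 + 0 = 5)
K(b, G) = 1 (K(b, G) = 5 - 1*4 = 5 - 4 = 1)
(-2850 + 2046) + 15*(-24 + K(2, 3)) = (-2850 + 2046) + 15*(-24 + 1) = -804 + 15*(-23) = -804 - 345 = -1149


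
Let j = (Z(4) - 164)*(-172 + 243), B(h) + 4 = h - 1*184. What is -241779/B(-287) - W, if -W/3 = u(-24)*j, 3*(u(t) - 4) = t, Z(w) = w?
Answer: 64993779/475 ≈ 1.3683e+5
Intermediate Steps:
u(t) = 4 + t/3
B(h) = -188 + h (B(h) = -4 + (h - 1*184) = -4 + (h - 184) = -4 + (-184 + h) = -188 + h)
j = -11360 (j = (4 - 164)*(-172 + 243) = -160*71 = -11360)
W = -136320 (W = -3*(4 + (⅓)*(-24))*(-11360) = -3*(4 - 8)*(-11360) = -(-12)*(-11360) = -3*45440 = -136320)
-241779/B(-287) - W = -241779/(-188 - 287) - 1*(-136320) = -241779/(-475) + 136320 = -241779*(-1/475) + 136320 = 241779/475 + 136320 = 64993779/475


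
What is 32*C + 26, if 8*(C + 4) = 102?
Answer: 306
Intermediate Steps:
C = 35/4 (C = -4 + (1/8)*102 = -4 + 51/4 = 35/4 ≈ 8.7500)
32*C + 26 = 32*(35/4) + 26 = 280 + 26 = 306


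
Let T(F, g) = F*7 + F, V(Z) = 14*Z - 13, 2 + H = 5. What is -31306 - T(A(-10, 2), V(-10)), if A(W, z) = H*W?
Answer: -31066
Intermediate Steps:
H = 3 (H = -2 + 5 = 3)
V(Z) = -13 + 14*Z
A(W, z) = 3*W
T(F, g) = 8*F (T(F, g) = 7*F + F = 8*F)
-31306 - T(A(-10, 2), V(-10)) = -31306 - 8*3*(-10) = -31306 - 8*(-30) = -31306 - 1*(-240) = -31306 + 240 = -31066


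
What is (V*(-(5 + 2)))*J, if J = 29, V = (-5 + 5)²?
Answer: 0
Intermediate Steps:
V = 0 (V = 0² = 0)
(V*(-(5 + 2)))*J = (0*(-(5 + 2)))*29 = (0*(-1*7))*29 = (0*(-7))*29 = 0*29 = 0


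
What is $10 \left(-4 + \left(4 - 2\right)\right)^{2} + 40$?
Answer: $80$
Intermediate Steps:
$10 \left(-4 + \left(4 - 2\right)\right)^{2} + 40 = 10 \left(-4 + 2\right)^{2} + 40 = 10 \left(-2\right)^{2} + 40 = 10 \cdot 4 + 40 = 40 + 40 = 80$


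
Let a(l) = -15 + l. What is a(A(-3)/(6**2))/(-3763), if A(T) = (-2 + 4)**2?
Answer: 134/33867 ≈ 0.0039567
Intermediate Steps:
A(T) = 4 (A(T) = 2**2 = 4)
a(A(-3)/(6**2))/(-3763) = (-15 + 4/(6**2))/(-3763) = (-15 + 4/36)*(-1/3763) = (-15 + 4*(1/36))*(-1/3763) = (-15 + 1/9)*(-1/3763) = -134/9*(-1/3763) = 134/33867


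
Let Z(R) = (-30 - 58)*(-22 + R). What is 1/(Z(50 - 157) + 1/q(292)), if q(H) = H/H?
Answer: 1/11353 ≈ 8.8082e-5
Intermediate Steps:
q(H) = 1
Z(R) = 1936 - 88*R (Z(R) = -88*(-22 + R) = 1936 - 88*R)
1/(Z(50 - 157) + 1/q(292)) = 1/((1936 - 88*(50 - 157)) + 1/1) = 1/((1936 - 88*(-107)) + 1) = 1/((1936 + 9416) + 1) = 1/(11352 + 1) = 1/11353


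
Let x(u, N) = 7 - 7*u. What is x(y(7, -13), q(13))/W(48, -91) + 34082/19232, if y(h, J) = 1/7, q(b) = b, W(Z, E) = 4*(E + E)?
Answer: 1543519/875056 ≈ 1.7639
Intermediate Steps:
W(Z, E) = 8*E (W(Z, E) = 4*(2*E) = 8*E)
y(h, J) = 1/7 (y(h, J) = 1*(1/7) = 1/7)
x(y(7, -13), q(13))/W(48, -91) + 34082/19232 = (7 - 7*1/7)/((8*(-91))) + 34082/19232 = (7 - 1)/(-728) + 34082*(1/19232) = 6*(-1/728) + 17041/9616 = -3/364 + 17041/9616 = 1543519/875056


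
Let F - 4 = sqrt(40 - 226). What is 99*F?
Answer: 396 + 99*I*sqrt(186) ≈ 396.0 + 1350.2*I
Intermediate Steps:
F = 4 + I*sqrt(186) (F = 4 + sqrt(40 - 226) = 4 + sqrt(-186) = 4 + I*sqrt(186) ≈ 4.0 + 13.638*I)
99*F = 99*(4 + I*sqrt(186)) = 396 + 99*I*sqrt(186)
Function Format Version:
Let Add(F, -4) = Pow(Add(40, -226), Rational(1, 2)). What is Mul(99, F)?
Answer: Add(396, Mul(99, I, Pow(186, Rational(1, 2)))) ≈ Add(396.00, Mul(1350.2, I))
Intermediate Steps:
F = Add(4, Mul(I, Pow(186, Rational(1, 2)))) (F = Add(4, Pow(Add(40, -226), Rational(1, 2))) = Add(4, Pow(-186, Rational(1, 2))) = Add(4, Mul(I, Pow(186, Rational(1, 2)))) ≈ Add(4.0000, Mul(13.638, I)))
Mul(99, F) = Mul(99, Add(4, Mul(I, Pow(186, Rational(1, 2))))) = Add(396, Mul(99, I, Pow(186, Rational(1, 2))))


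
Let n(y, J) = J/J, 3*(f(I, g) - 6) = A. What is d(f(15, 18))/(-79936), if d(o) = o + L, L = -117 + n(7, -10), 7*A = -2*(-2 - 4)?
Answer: 383/279776 ≈ 0.0013690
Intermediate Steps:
A = 12/7 (A = (-2*(-2 - 4))/7 = (-2*(-6))/7 = (⅐)*12 = 12/7 ≈ 1.7143)
f(I, g) = 46/7 (f(I, g) = 6 + (⅓)*(12/7) = 6 + 4/7 = 46/7)
n(y, J) = 1
L = -116 (L = -117 + 1 = -116)
d(o) = -116 + o (d(o) = o - 116 = -116 + o)
d(f(15, 18))/(-79936) = (-116 + 46/7)/(-79936) = -766/7*(-1/79936) = 383/279776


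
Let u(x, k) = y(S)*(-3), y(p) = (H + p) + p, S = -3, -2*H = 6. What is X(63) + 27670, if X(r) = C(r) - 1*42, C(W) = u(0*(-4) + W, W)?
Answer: 27655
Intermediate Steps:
H = -3 (H = -½*6 = -3)
y(p) = -3 + 2*p (y(p) = (-3 + p) + p = -3 + 2*p)
u(x, k) = 27 (u(x, k) = (-3 + 2*(-3))*(-3) = (-3 - 6)*(-3) = -9*(-3) = 27)
C(W) = 27
X(r) = -15 (X(r) = 27 - 1*42 = 27 - 42 = -15)
X(63) + 27670 = -15 + 27670 = 27655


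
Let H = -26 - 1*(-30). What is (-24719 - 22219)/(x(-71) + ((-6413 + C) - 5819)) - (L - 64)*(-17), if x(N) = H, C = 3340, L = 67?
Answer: 250113/4444 ≈ 56.281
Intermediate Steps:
H = 4 (H = -26 + 30 = 4)
x(N) = 4
(-24719 - 22219)/(x(-71) + ((-6413 + C) - 5819)) - (L - 64)*(-17) = (-24719 - 22219)/(4 + ((-6413 + 3340) - 5819)) - (67 - 64)*(-17) = -46938/(4 + (-3073 - 5819)) - 3*(-17) = -46938/(4 - 8892) - 1*(-51) = -46938/(-8888) + 51 = -46938*(-1/8888) + 51 = 23469/4444 + 51 = 250113/4444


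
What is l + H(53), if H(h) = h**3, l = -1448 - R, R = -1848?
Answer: 149277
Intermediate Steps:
l = 400 (l = -1448 - 1*(-1848) = -1448 + 1848 = 400)
l + H(53) = 400 + 53**3 = 400 + 148877 = 149277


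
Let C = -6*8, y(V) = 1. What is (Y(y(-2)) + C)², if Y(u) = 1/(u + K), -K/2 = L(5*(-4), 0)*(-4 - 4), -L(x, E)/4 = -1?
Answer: 9728161/4225 ≈ 2302.5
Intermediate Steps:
L(x, E) = 4 (L(x, E) = -4*(-1) = 4)
K = 64 (K = -8*(-4 - 4) = -8*(-8) = -2*(-32) = 64)
Y(u) = 1/(64 + u) (Y(u) = 1/(u + 64) = 1/(64 + u))
C = -48
(Y(y(-2)) + C)² = (1/(64 + 1) - 48)² = (1/65 - 48)² = (-3119/65)² = 9728161/4225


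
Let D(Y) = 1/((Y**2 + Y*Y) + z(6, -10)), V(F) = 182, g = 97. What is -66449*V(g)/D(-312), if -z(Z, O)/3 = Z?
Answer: -2354284083060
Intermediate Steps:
z(Z, O) = -3*Z
D(Y) = 1/(-18 + 2*Y**2) (D(Y) = 1/((Y**2 + Y*Y) - 3*6) = 1/((Y**2 + Y**2) - 18) = 1/(2*Y**2 - 18) = 1/(-18 + 2*Y**2))
-66449*V(g)/D(-312) = -66449/((1/(2*(-9 + (-312)**2)))/182) = -66449/((1/(2*(-9 + 97344)))*(1/182)) = -66449/(((1/2)/97335)*(1/182)) = -66449/(((1/2)*(1/97335))*(1/182)) = -66449/((1/194670)*(1/182)) = -66449/1/35429940 = -66449*35429940 = -2354284083060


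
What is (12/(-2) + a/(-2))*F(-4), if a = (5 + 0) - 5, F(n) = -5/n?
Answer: -15/2 ≈ -7.5000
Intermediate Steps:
a = 0 (a = 5 - 5 = 0)
(12/(-2) + a/(-2))*F(-4) = (12/(-2) + 0/(-2))*(-5/(-4)) = (12*(-½) + 0*(-½))*(-5*(-¼)) = (-6 + 0)*(5/4) = -6*5/4 = -15/2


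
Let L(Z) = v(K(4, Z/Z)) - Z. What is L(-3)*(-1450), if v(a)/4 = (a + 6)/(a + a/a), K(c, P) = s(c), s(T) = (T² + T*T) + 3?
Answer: -98600/9 ≈ -10956.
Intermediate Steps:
s(T) = 3 + 2*T² (s(T) = (T² + T²) + 3 = 2*T² + 3 = 3 + 2*T²)
K(c, P) = 3 + 2*c²
v(a) = 4*(6 + a)/(1 + a) (v(a) = 4*((a + 6)/(a + a/a)) = 4*((6 + a)/(a + 1)) = 4*((6 + a)/(1 + a)) = 4*(6 + a)/(1 + a))
L(Z) = 41/9 - Z (L(Z) = 4*(6 + (3 + 2*4²))/(1 + (3 + 2*4²)) - Z = 4*(6 + (3 + 2*16))/(1 + (3 + 2*16)) - Z = 4*(6 + (3 + 32))/(1 + (3 + 32)) - Z = 4*(6 + 35)/(1 + 35) - Z = 4*41/36 - Z = 4*(1/36)*41 - Z = 41/9 - Z)
L(-3)*(-1450) = (41/9 - 1*(-3))*(-1450) = (41/9 + 3)*(-1450) = (68/9)*(-1450) = -98600/9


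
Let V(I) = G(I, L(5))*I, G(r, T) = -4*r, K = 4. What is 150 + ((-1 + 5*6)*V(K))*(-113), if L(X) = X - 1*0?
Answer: 209878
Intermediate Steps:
L(X) = X (L(X) = X + 0 = X)
V(I) = -4*I**2 (V(I) = (-4*I)*I = -4*I**2)
150 + ((-1 + 5*6)*V(K))*(-113) = 150 + ((-1 + 5*6)*(-4*4**2))*(-113) = 150 + ((-1 + 30)*(-4*16))*(-113) = 150 + (29*(-64))*(-113) = 150 - 1856*(-113) = 150 + 209728 = 209878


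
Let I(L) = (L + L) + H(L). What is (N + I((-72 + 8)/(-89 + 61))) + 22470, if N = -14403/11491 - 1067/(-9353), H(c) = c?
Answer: 16909095217640/752327261 ≈ 22476.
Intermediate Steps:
N = -122450362/107475323 (N = -14403*1/11491 - 1067*(-1/9353) = -14403/11491 + 1067/9353 = -122450362/107475323 ≈ -1.1393)
I(L) = 3*L (I(L) = (L + L) + L = 2*L + L = 3*L)
(N + I((-72 + 8)/(-89 + 61))) + 22470 = (-122450362/107475323 + 3*((-72 + 8)/(-89 + 61))) + 22470 = (-122450362/107475323 + 3*(-64/(-28))) + 22470 = (-122450362/107475323 + 3*(-64*(-1/28))) + 22470 = (-122450362/107475323 + 3*(16/7)) + 22470 = (-122450362/107475323 + 48/7) + 22470 = 4301662970/752327261 + 22470 = 16909095217640/752327261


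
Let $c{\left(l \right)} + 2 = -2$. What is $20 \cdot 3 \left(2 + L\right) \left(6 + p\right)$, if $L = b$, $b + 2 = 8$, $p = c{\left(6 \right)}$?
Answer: $960$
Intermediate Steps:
$c{\left(l \right)} = -4$ ($c{\left(l \right)} = -2 - 2 = -4$)
$p = -4$
$b = 6$ ($b = -2 + 8 = 6$)
$L = 6$
$20 \cdot 3 \left(2 + L\right) \left(6 + p\right) = 20 \cdot 3 \left(2 + 6\right) \left(6 - 4\right) = 60 \cdot 8 \cdot 2 = 60 \cdot 16 = 960$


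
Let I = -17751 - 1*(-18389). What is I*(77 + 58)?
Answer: 86130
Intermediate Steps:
I = 638 (I = -17751 + 18389 = 638)
I*(77 + 58) = 638*(77 + 58) = 638*135 = 86130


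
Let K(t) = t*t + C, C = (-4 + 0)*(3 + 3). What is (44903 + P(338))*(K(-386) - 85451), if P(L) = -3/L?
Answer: 964071619931/338 ≈ 2.8523e+9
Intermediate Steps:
C = -24 (C = -4*6 = -24)
K(t) = -24 + t**2 (K(t) = t*t - 24 = t**2 - 24 = -24 + t**2)
(44903 + P(338))*(K(-386) - 85451) = (44903 - 3/338)*((-24 + (-386)**2) - 85451) = (44903 - 3*1/338)*((-24 + 148996) - 85451) = (44903 - 3/338)*(148972 - 85451) = (15177211/338)*63521 = 964071619931/338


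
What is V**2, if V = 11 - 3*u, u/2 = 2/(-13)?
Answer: 24025/169 ≈ 142.16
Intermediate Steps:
u = -4/13 (u = 2*(2/(-13)) = 2*(2*(-1/13)) = 2*(-2/13) = -4/13 ≈ -0.30769)
V = 155/13 (V = 11 - 3*(-4/13) = 11 + 12/13 = 155/13 ≈ 11.923)
V**2 = (155/13)**2 = 24025/169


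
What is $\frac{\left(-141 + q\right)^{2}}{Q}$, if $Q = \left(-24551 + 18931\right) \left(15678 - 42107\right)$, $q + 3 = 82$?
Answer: $\frac{961}{37132745} \approx 2.588 \cdot 10^{-5}$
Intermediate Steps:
$q = 79$ ($q = -3 + 82 = 79$)
$Q = 148530980$ ($Q = \left(-5620\right) \left(-26429\right) = 148530980$)
$\frac{\left(-141 + q\right)^{2}}{Q} = \frac{\left(-141 + 79\right)^{2}}{148530980} = \left(-62\right)^{2} \cdot \frac{1}{148530980} = 3844 \cdot \frac{1}{148530980} = \frac{961}{37132745}$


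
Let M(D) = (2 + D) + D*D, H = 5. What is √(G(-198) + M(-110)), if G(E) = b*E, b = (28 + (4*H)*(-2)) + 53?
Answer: √3874 ≈ 62.241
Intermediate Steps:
b = 41 (b = (28 + (4*5)*(-2)) + 53 = (28 + 20*(-2)) + 53 = (28 - 40) + 53 = -12 + 53 = 41)
G(E) = 41*E
M(D) = 2 + D + D² (M(D) = (2 + D) + D² = 2 + D + D²)
√(G(-198) + M(-110)) = √(41*(-198) + (2 - 110 + (-110)²)) = √(-8118 + (2 - 110 + 12100)) = √(-8118 + 11992) = √3874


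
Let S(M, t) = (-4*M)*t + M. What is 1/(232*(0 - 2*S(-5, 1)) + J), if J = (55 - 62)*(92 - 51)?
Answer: -1/7247 ≈ -0.00013799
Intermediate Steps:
S(M, t) = M - 4*M*t (S(M, t) = -4*M*t + M = M - 4*M*t)
J = -287 (J = -7*41 = -287)
1/(232*(0 - 2*S(-5, 1)) + J) = 1/(232*(0 - (-10)*(1 - 4*1)) - 287) = 1/(232*(0 - (-10)*(1 - 4)) - 287) = 1/(232*(0 - (-10)*(-3)) - 287) = 1/(232*(0 - 2*15) - 287) = 1/(232*(0 - 30) - 287) = 1/(232*(-30) - 287) = 1/(-6960 - 287) = 1/(-7247) = -1/7247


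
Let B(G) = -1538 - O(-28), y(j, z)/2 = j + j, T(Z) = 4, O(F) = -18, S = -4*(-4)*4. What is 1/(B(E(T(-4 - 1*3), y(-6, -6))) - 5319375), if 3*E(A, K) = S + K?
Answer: -1/5320895 ≈ -1.8794e-7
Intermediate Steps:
S = 64 (S = 16*4 = 64)
y(j, z) = 4*j (y(j, z) = 2*(j + j) = 2*(2*j) = 4*j)
E(A, K) = 64/3 + K/3 (E(A, K) = (64 + K)/3 = 64/3 + K/3)
B(G) = -1520 (B(G) = -1538 - 1*(-18) = -1538 + 18 = -1520)
1/(B(E(T(-4 - 1*3), y(-6, -6))) - 5319375) = 1/(-1520 - 5319375) = 1/(-5320895) = -1/5320895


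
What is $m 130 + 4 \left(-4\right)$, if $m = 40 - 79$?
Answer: $-5086$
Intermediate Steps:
$m = -39$ ($m = 40 - 79 = -39$)
$m 130 + 4 \left(-4\right) = \left(-39\right) 130 + 4 \left(-4\right) = -5070 - 16 = -5086$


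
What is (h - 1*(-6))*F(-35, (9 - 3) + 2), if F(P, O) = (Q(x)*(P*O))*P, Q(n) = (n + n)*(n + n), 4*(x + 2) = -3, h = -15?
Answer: -2668050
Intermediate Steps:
x = -11/4 (x = -2 + (¼)*(-3) = -2 - ¾ = -11/4 ≈ -2.7500)
Q(n) = 4*n² (Q(n) = (2*n)*(2*n) = 4*n²)
F(P, O) = 121*O*P²/4 (F(P, O) = ((4*(-11/4)²)*(P*O))*P = ((4*(121/16))*(O*P))*P = (121*(O*P)/4)*P = (121*O*P/4)*P = 121*O*P²/4)
(h - 1*(-6))*F(-35, (9 - 3) + 2) = (-15 - 1*(-6))*((121/4)*((9 - 3) + 2)*(-35)²) = (-15 + 6)*((121/4)*(6 + 2)*1225) = -1089*8*1225/4 = -9*296450 = -2668050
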